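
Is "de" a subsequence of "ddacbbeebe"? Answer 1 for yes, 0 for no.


Check if "de" is a subsequence of "ddacbbeebe"
Greedy scan:
  Position 0 ('d'): matches sub[0] = 'd'
  Position 1 ('d'): no match needed
  Position 2 ('a'): no match needed
  Position 3 ('c'): no match needed
  Position 4 ('b'): no match needed
  Position 5 ('b'): no match needed
  Position 6 ('e'): matches sub[1] = 'e'
  Position 7 ('e'): no match needed
  Position 8 ('b'): no match needed
  Position 9 ('e'): no match needed
All 2 characters matched => is a subsequence

1


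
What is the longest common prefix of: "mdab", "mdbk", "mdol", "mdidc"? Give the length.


Words: mdab, mdbk, mdol, mdidc
  Position 0: all 'm' => match
  Position 1: all 'd' => match
  Position 2: ('a', 'b', 'o', 'i') => mismatch, stop
LCP = "md" (length 2)

2


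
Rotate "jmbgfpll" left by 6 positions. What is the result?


Input: "jmbgfpll", rotate left by 6
First 6 characters: "jmbgfp"
Remaining characters: "ll"
Concatenate remaining + first: "ll" + "jmbgfp" = "lljmbgfp"

lljmbgfp


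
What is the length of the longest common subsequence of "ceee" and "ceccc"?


LCS of "ceee" and "ceccc"
DP table:
           c    e    c    c    c
      0    0    0    0    0    0
  c   0    1    1    1    1    1
  e   0    1    2    2    2    2
  e   0    1    2    2    2    2
  e   0    1    2    2    2    2
LCS length = dp[4][5] = 2

2


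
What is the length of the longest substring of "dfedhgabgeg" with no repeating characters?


Input: "dfedhgabgeg"
Sliding window (track last position of each char):
  Position 0 ('d'): window [0,0] length 1 -- new best
  Position 1 ('f'): window [0,1] length 2 -- new best
  Position 2 ('e'): window [0,2] length 3 -- new best
  Position 3 ('d'): repeat (last at 0), move window start to 1
  Position 3 ('d'): window [1,3] length 3
  Position 4 ('h'): window [1,4] length 4 -- new best
  Position 5 ('g'): window [1,5] length 5 -- new best
  Position 6 ('a'): window [1,6] length 6 -- new best
  Position 7 ('b'): window [1,7] length 7 -- new best
  Position 8 ('g'): repeat (last at 5), move window start to 6
  Position 8 ('g'): window [6,8] length 3
  Position 9 ('e'): window [6,9] length 4
  Position 10 ('g'): repeat (last at 8), move window start to 9
  Position 10 ('g'): window [9,10] length 2
Longest substring with no repeats: "fedhgab" with length 7

7


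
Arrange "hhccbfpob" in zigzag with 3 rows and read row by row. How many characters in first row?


Zigzag "hhccbfpob" into 3 rows:
Placing characters:
  'h' => row 0
  'h' => row 1
  'c' => row 2
  'c' => row 1
  'b' => row 0
  'f' => row 1
  'p' => row 2
  'o' => row 1
  'b' => row 0
Rows:
  Row 0: "hbb"
  Row 1: "hcfo"
  Row 2: "cp"
First row length: 3

3


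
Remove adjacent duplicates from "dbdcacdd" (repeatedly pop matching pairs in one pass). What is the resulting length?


Input: dbdcacdd
Stack-based adjacent duplicate removal:
  Read 'd': push. Stack: d
  Read 'b': push. Stack: db
  Read 'd': push. Stack: dbd
  Read 'c': push. Stack: dbdc
  Read 'a': push. Stack: dbdca
  Read 'c': push. Stack: dbdcac
  Read 'd': push. Stack: dbdcacd
  Read 'd': matches stack top 'd' => pop. Stack: dbdcac
Final stack: "dbdcac" (length 6)

6


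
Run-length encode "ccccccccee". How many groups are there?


Input: ccccccccee
Scanning for consecutive runs:
  Group 1: 'c' x 8 (positions 0-7)
  Group 2: 'e' x 2 (positions 8-9)
Total groups: 2

2


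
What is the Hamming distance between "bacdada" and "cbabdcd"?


Comparing "bacdada" and "cbabdcd" position by position:
  Position 0: 'b' vs 'c' => differ
  Position 1: 'a' vs 'b' => differ
  Position 2: 'c' vs 'a' => differ
  Position 3: 'd' vs 'b' => differ
  Position 4: 'a' vs 'd' => differ
  Position 5: 'd' vs 'c' => differ
  Position 6: 'a' vs 'd' => differ
Total differences (Hamming distance): 7

7


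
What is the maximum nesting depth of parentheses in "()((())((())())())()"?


Input: "()((())((())())())()"
Tracking depth:
  Position 0 '(': depth becomes 1
  Position 1 ')': depth becomes 0
  Position 2 '(': depth becomes 1
  Position 3 '(': depth becomes 2
  Position 4 '(': depth becomes 3
  Position 5 ')': depth becomes 2
  Position 6 ')': depth becomes 1
  Position 7 '(': depth becomes 2
  Position 8 '(': depth becomes 3
  Position 9 '(': depth becomes 4
  Position 10 ')': depth becomes 3
  Position 11 ')': depth becomes 2
  Position 12 '(': depth becomes 3
  Position 13 ')': depth becomes 2
  Position 14 ')': depth becomes 1
  Position 15 '(': depth becomes 2
  Position 16 ')': depth becomes 1
  Position 17 ')': depth becomes 0
  Position 18 '(': depth becomes 1
  Position 19 ')': depth becomes 0
Maximum depth reached: 4

4


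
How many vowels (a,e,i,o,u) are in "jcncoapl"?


Input: jcncoapl
Checking each character:
  'j' at position 0: consonant
  'c' at position 1: consonant
  'n' at position 2: consonant
  'c' at position 3: consonant
  'o' at position 4: vowel (running total: 1)
  'a' at position 5: vowel (running total: 2)
  'p' at position 6: consonant
  'l' at position 7: consonant
Total vowels: 2

2


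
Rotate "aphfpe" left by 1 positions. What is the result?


Input: "aphfpe", rotate left by 1
First 1 characters: "a"
Remaining characters: "phfpe"
Concatenate remaining + first: "phfpe" + "a" = "phfpea"

phfpea


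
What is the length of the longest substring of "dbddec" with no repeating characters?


Input: "dbddec"
Sliding window (track last position of each char):
  Position 0 ('d'): window [0,0] length 1 -- new best
  Position 1 ('b'): window [0,1] length 2 -- new best
  Position 2 ('d'): repeat (last at 0), move window start to 1
  Position 2 ('d'): window [1,2] length 2
  Position 3 ('d'): repeat (last at 2), move window start to 3
  Position 3 ('d'): window [3,3] length 1
  Position 4 ('e'): window [3,4] length 2
  Position 5 ('c'): window [3,5] length 3 -- new best
Longest substring with no repeats: "dec" with length 3

3


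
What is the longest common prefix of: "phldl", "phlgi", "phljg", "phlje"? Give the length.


Words: phldl, phlgi, phljg, phlje
  Position 0: all 'p' => match
  Position 1: all 'h' => match
  Position 2: all 'l' => match
  Position 3: ('d', 'g', 'j', 'j') => mismatch, stop
LCP = "phl" (length 3)

3


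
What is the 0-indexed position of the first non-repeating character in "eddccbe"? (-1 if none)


Input: eddccbe
Character frequencies:
  'b': 1
  'c': 2
  'd': 2
  'e': 2
Scanning left to right for freq == 1:
  Position 0 ('e'): freq=2, skip
  Position 1 ('d'): freq=2, skip
  Position 2 ('d'): freq=2, skip
  Position 3 ('c'): freq=2, skip
  Position 4 ('c'): freq=2, skip
  Position 5 ('b'): unique! => answer = 5

5


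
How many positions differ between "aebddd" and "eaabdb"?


Comparing "aebddd" and "eaabdb" position by position:
  Position 0: 'a' vs 'e' => DIFFER
  Position 1: 'e' vs 'a' => DIFFER
  Position 2: 'b' vs 'a' => DIFFER
  Position 3: 'd' vs 'b' => DIFFER
  Position 4: 'd' vs 'd' => same
  Position 5: 'd' vs 'b' => DIFFER
Positions that differ: 5

5


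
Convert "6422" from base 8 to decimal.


Input: "6422" in base 8
Positional expansion:
  Digit '6' (value 6) x 8^3 = 3072
  Digit '4' (value 4) x 8^2 = 256
  Digit '2' (value 2) x 8^1 = 16
  Digit '2' (value 2) x 8^0 = 2
Sum = 3346

3346


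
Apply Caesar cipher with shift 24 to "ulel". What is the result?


Caesar cipher: shift "ulel" by 24
  'u' (pos 20) + 24 = pos 18 = 's'
  'l' (pos 11) + 24 = pos 9 = 'j'
  'e' (pos 4) + 24 = pos 2 = 'c'
  'l' (pos 11) + 24 = pos 9 = 'j'
Result: sjcj

sjcj


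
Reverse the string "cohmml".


Input: cohmml
Reading characters right to left:
  Position 5: 'l'
  Position 4: 'm'
  Position 3: 'm'
  Position 2: 'h'
  Position 1: 'o'
  Position 0: 'c'
Reversed: lmmhoc

lmmhoc


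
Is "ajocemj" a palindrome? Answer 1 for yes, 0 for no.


Input: ajocemj
Reversed: jmecoja
  Compare pos 0 ('a') with pos 6 ('j'): MISMATCH
  Compare pos 1 ('j') with pos 5 ('m'): MISMATCH
  Compare pos 2 ('o') with pos 4 ('e'): MISMATCH
Result: not a palindrome

0


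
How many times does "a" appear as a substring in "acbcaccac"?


Searching for "a" in "acbcaccac"
Scanning each position:
  Position 0: "a" => MATCH
  Position 1: "c" => no
  Position 2: "b" => no
  Position 3: "c" => no
  Position 4: "a" => MATCH
  Position 5: "c" => no
  Position 6: "c" => no
  Position 7: "a" => MATCH
  Position 8: "c" => no
Total occurrences: 3

3


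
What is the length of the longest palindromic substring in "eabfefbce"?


Input: "eabfefbce"
Checking substrings for palindromes:
  [2:7] "bfefb" (len 5) => palindrome
  [3:6] "fef" (len 3) => palindrome
Longest palindromic substring: "bfefb" with length 5

5


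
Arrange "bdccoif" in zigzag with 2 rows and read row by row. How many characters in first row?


Zigzag "bdccoif" into 2 rows:
Placing characters:
  'b' => row 0
  'd' => row 1
  'c' => row 0
  'c' => row 1
  'o' => row 0
  'i' => row 1
  'f' => row 0
Rows:
  Row 0: "bcof"
  Row 1: "dci"
First row length: 4

4


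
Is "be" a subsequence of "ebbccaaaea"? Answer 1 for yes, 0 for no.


Check if "be" is a subsequence of "ebbccaaaea"
Greedy scan:
  Position 0 ('e'): no match needed
  Position 1 ('b'): matches sub[0] = 'b'
  Position 2 ('b'): no match needed
  Position 3 ('c'): no match needed
  Position 4 ('c'): no match needed
  Position 5 ('a'): no match needed
  Position 6 ('a'): no match needed
  Position 7 ('a'): no match needed
  Position 8 ('e'): matches sub[1] = 'e'
  Position 9 ('a'): no match needed
All 2 characters matched => is a subsequence

1


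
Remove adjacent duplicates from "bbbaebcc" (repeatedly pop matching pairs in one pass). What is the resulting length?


Input: bbbaebcc
Stack-based adjacent duplicate removal:
  Read 'b': push. Stack: b
  Read 'b': matches stack top 'b' => pop. Stack: (empty)
  Read 'b': push. Stack: b
  Read 'a': push. Stack: ba
  Read 'e': push. Stack: bae
  Read 'b': push. Stack: baeb
  Read 'c': push. Stack: baebc
  Read 'c': matches stack top 'c' => pop. Stack: baeb
Final stack: "baeb" (length 4)

4


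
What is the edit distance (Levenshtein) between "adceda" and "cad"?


Computing edit distance: "adceda" -> "cad"
DP table:
           c    a    d
      0    1    2    3
  a   1    1    1    2
  d   2    2    2    1
  c   3    2    3    2
  e   4    3    3    3
  d   5    4    4    3
  a   6    5    4    4
Edit distance = dp[6][3] = 4

4


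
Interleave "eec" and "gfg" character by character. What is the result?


Interleaving "eec" and "gfg":
  Position 0: 'e' from first, 'g' from second => "eg"
  Position 1: 'e' from first, 'f' from second => "ef"
  Position 2: 'c' from first, 'g' from second => "cg"
Result: egefcg

egefcg


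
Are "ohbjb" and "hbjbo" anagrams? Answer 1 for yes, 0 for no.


Strings: "ohbjb", "hbjbo"
Sorted first:  bbhjo
Sorted second: bbhjo
Sorted forms match => anagrams

1


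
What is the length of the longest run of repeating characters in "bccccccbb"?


Input: "bccccccbb"
Scanning for longest run:
  Position 1 ('c'): new char, reset run to 1
  Position 2 ('c'): continues run of 'c', length=2
  Position 3 ('c'): continues run of 'c', length=3
  Position 4 ('c'): continues run of 'c', length=4
  Position 5 ('c'): continues run of 'c', length=5
  Position 6 ('c'): continues run of 'c', length=6
  Position 7 ('b'): new char, reset run to 1
  Position 8 ('b'): continues run of 'b', length=2
Longest run: 'c' with length 6

6


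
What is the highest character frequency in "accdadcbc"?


Input: accdadcbc
Character counts:
  'a': 2
  'b': 1
  'c': 4
  'd': 2
Maximum frequency: 4

4


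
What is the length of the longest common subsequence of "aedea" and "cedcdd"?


LCS of "aedea" and "cedcdd"
DP table:
           c    e    d    c    d    d
      0    0    0    0    0    0    0
  a   0    0    0    0    0    0    0
  e   0    0    1    1    1    1    1
  d   0    0    1    2    2    2    2
  e   0    0    1    2    2    2    2
  a   0    0    1    2    2    2    2
LCS length = dp[5][6] = 2

2


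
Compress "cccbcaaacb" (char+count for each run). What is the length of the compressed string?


Input: cccbcaaacb
Runs:
  'c' x 3 => "c3"
  'b' x 1 => "b1"
  'c' x 1 => "c1"
  'a' x 3 => "a3"
  'c' x 1 => "c1"
  'b' x 1 => "b1"
Compressed: "c3b1c1a3c1b1"
Compressed length: 12

12


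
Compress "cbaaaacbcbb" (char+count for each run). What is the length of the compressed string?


Input: cbaaaacbcbb
Runs:
  'c' x 1 => "c1"
  'b' x 1 => "b1"
  'a' x 4 => "a4"
  'c' x 1 => "c1"
  'b' x 1 => "b1"
  'c' x 1 => "c1"
  'b' x 2 => "b2"
Compressed: "c1b1a4c1b1c1b2"
Compressed length: 14

14


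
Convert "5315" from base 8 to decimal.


Input: "5315" in base 8
Positional expansion:
  Digit '5' (value 5) x 8^3 = 2560
  Digit '3' (value 3) x 8^2 = 192
  Digit '1' (value 1) x 8^1 = 8
  Digit '5' (value 5) x 8^0 = 5
Sum = 2765

2765


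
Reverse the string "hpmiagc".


Input: hpmiagc
Reading characters right to left:
  Position 6: 'c'
  Position 5: 'g'
  Position 4: 'a'
  Position 3: 'i'
  Position 2: 'm'
  Position 1: 'p'
  Position 0: 'h'
Reversed: cgaimph

cgaimph


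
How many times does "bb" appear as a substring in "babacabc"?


Searching for "bb" in "babacabc"
Scanning each position:
  Position 0: "ba" => no
  Position 1: "ab" => no
  Position 2: "ba" => no
  Position 3: "ac" => no
  Position 4: "ca" => no
  Position 5: "ab" => no
  Position 6: "bc" => no
Total occurrences: 0

0


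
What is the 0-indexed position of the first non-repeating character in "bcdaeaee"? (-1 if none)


Input: bcdaeaee
Character frequencies:
  'a': 2
  'b': 1
  'c': 1
  'd': 1
  'e': 3
Scanning left to right for freq == 1:
  Position 0 ('b'): unique! => answer = 0

0


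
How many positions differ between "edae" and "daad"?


Comparing "edae" and "daad" position by position:
  Position 0: 'e' vs 'd' => DIFFER
  Position 1: 'd' vs 'a' => DIFFER
  Position 2: 'a' vs 'a' => same
  Position 3: 'e' vs 'd' => DIFFER
Positions that differ: 3

3


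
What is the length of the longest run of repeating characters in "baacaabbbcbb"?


Input: "baacaabbbcbb"
Scanning for longest run:
  Position 1 ('a'): new char, reset run to 1
  Position 2 ('a'): continues run of 'a', length=2
  Position 3 ('c'): new char, reset run to 1
  Position 4 ('a'): new char, reset run to 1
  Position 5 ('a'): continues run of 'a', length=2
  Position 6 ('b'): new char, reset run to 1
  Position 7 ('b'): continues run of 'b', length=2
  Position 8 ('b'): continues run of 'b', length=3
  Position 9 ('c'): new char, reset run to 1
  Position 10 ('b'): new char, reset run to 1
  Position 11 ('b'): continues run of 'b', length=2
Longest run: 'b' with length 3

3


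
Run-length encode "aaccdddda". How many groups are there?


Input: aaccdddda
Scanning for consecutive runs:
  Group 1: 'a' x 2 (positions 0-1)
  Group 2: 'c' x 2 (positions 2-3)
  Group 3: 'd' x 4 (positions 4-7)
  Group 4: 'a' x 1 (positions 8-8)
Total groups: 4

4


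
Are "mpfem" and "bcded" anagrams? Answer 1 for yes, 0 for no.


Strings: "mpfem", "bcded"
Sorted first:  efmmp
Sorted second: bcdde
Differ at position 0: 'e' vs 'b' => not anagrams

0


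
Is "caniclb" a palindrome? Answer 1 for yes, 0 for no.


Input: caniclb
Reversed: blcinac
  Compare pos 0 ('c') with pos 6 ('b'): MISMATCH
  Compare pos 1 ('a') with pos 5 ('l'): MISMATCH
  Compare pos 2 ('n') with pos 4 ('c'): MISMATCH
Result: not a palindrome

0


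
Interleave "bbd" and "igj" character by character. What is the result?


Interleaving "bbd" and "igj":
  Position 0: 'b' from first, 'i' from second => "bi"
  Position 1: 'b' from first, 'g' from second => "bg"
  Position 2: 'd' from first, 'j' from second => "dj"
Result: bibgdj

bibgdj


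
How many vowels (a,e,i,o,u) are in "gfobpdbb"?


Input: gfobpdbb
Checking each character:
  'g' at position 0: consonant
  'f' at position 1: consonant
  'o' at position 2: vowel (running total: 1)
  'b' at position 3: consonant
  'p' at position 4: consonant
  'd' at position 5: consonant
  'b' at position 6: consonant
  'b' at position 7: consonant
Total vowels: 1

1


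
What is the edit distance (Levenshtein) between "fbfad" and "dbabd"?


Computing edit distance: "fbfad" -> "dbabd"
DP table:
           d    b    a    b    d
      0    1    2    3    4    5
  f   1    1    2    3    4    5
  b   2    2    1    2    3    4
  f   3    3    2    2    3    4
  a   4    4    3    2    3    4
  d   5    4    4    3    3    3
Edit distance = dp[5][5] = 3

3


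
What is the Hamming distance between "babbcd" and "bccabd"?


Comparing "babbcd" and "bccabd" position by position:
  Position 0: 'b' vs 'b' => same
  Position 1: 'a' vs 'c' => differ
  Position 2: 'b' vs 'c' => differ
  Position 3: 'b' vs 'a' => differ
  Position 4: 'c' vs 'b' => differ
  Position 5: 'd' vs 'd' => same
Total differences (Hamming distance): 4

4


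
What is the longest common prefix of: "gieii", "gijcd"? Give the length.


Words: gieii, gijcd
  Position 0: all 'g' => match
  Position 1: all 'i' => match
  Position 2: ('e', 'j') => mismatch, stop
LCP = "gi" (length 2)

2


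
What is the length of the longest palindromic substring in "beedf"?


Input: "beedf"
Checking substrings for palindromes:
  [1:3] "ee" (len 2) => palindrome
Longest palindromic substring: "ee" with length 2

2


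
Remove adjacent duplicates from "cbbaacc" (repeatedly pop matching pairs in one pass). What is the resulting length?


Input: cbbaacc
Stack-based adjacent duplicate removal:
  Read 'c': push. Stack: c
  Read 'b': push. Stack: cb
  Read 'b': matches stack top 'b' => pop. Stack: c
  Read 'a': push. Stack: ca
  Read 'a': matches stack top 'a' => pop. Stack: c
  Read 'c': matches stack top 'c' => pop. Stack: (empty)
  Read 'c': push. Stack: c
Final stack: "c" (length 1)

1


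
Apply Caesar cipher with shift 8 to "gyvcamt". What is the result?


Caesar cipher: shift "gyvcamt" by 8
  'g' (pos 6) + 8 = pos 14 = 'o'
  'y' (pos 24) + 8 = pos 6 = 'g'
  'v' (pos 21) + 8 = pos 3 = 'd'
  'c' (pos 2) + 8 = pos 10 = 'k'
  'a' (pos 0) + 8 = pos 8 = 'i'
  'm' (pos 12) + 8 = pos 20 = 'u'
  't' (pos 19) + 8 = pos 1 = 'b'
Result: ogdkiub

ogdkiub


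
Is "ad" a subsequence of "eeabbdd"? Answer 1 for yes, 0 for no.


Check if "ad" is a subsequence of "eeabbdd"
Greedy scan:
  Position 0 ('e'): no match needed
  Position 1 ('e'): no match needed
  Position 2 ('a'): matches sub[0] = 'a'
  Position 3 ('b'): no match needed
  Position 4 ('b'): no match needed
  Position 5 ('d'): matches sub[1] = 'd'
  Position 6 ('d'): no match needed
All 2 characters matched => is a subsequence

1


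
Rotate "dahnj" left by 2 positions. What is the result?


Input: "dahnj", rotate left by 2
First 2 characters: "da"
Remaining characters: "hnj"
Concatenate remaining + first: "hnj" + "da" = "hnjda"

hnjda


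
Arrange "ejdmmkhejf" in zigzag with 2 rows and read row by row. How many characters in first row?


Zigzag "ejdmmkhejf" into 2 rows:
Placing characters:
  'e' => row 0
  'j' => row 1
  'd' => row 0
  'm' => row 1
  'm' => row 0
  'k' => row 1
  'h' => row 0
  'e' => row 1
  'j' => row 0
  'f' => row 1
Rows:
  Row 0: "edmhj"
  Row 1: "jmkef"
First row length: 5

5


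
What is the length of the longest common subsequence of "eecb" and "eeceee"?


LCS of "eecb" and "eeceee"
DP table:
           e    e    c    e    e    e
      0    0    0    0    0    0    0
  e   0    1    1    1    1    1    1
  e   0    1    2    2    2    2    2
  c   0    1    2    3    3    3    3
  b   0    1    2    3    3    3    3
LCS length = dp[4][6] = 3

3


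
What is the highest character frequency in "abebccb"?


Input: abebccb
Character counts:
  'a': 1
  'b': 3
  'c': 2
  'e': 1
Maximum frequency: 3

3


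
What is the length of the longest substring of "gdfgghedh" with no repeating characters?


Input: "gdfgghedh"
Sliding window (track last position of each char):
  Position 0 ('g'): window [0,0] length 1 -- new best
  Position 1 ('d'): window [0,1] length 2 -- new best
  Position 2 ('f'): window [0,2] length 3 -- new best
  Position 3 ('g'): repeat (last at 0), move window start to 1
  Position 3 ('g'): window [1,3] length 3
  Position 4 ('g'): repeat (last at 3), move window start to 4
  Position 4 ('g'): window [4,4] length 1
  Position 5 ('h'): window [4,5] length 2
  Position 6 ('e'): window [4,6] length 3
  Position 7 ('d'): window [4,7] length 4 -- new best
  Position 8 ('h'): repeat (last at 5), move window start to 6
  Position 8 ('h'): window [6,8] length 3
Longest substring with no repeats: "ghed" with length 4

4


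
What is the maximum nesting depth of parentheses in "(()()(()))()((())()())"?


Input: "(()()(()))()((())()())"
Tracking depth:
  Position 0 '(': depth becomes 1
  Position 1 '(': depth becomes 2
  Position 2 ')': depth becomes 1
  Position 3 '(': depth becomes 2
  Position 4 ')': depth becomes 1
  Position 5 '(': depth becomes 2
  Position 6 '(': depth becomes 3
  Position 7 ')': depth becomes 2
  Position 8 ')': depth becomes 1
  Position 9 ')': depth becomes 0
  Position 10 '(': depth becomes 1
  Position 11 ')': depth becomes 0
  Position 12 '(': depth becomes 1
  Position 13 '(': depth becomes 2
  Position 14 '(': depth becomes 3
  Position 15 ')': depth becomes 2
  Position 16 ')': depth becomes 1
  Position 17 '(': depth becomes 2
  Position 18 ')': depth becomes 1
  Position 19 '(': depth becomes 2
  Position 20 ')': depth becomes 1
  Position 21 ')': depth becomes 0
Maximum depth reached: 3

3


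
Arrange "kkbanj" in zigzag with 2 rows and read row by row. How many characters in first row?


Zigzag "kkbanj" into 2 rows:
Placing characters:
  'k' => row 0
  'k' => row 1
  'b' => row 0
  'a' => row 1
  'n' => row 0
  'j' => row 1
Rows:
  Row 0: "kbn"
  Row 1: "kaj"
First row length: 3

3


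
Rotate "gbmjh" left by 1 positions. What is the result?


Input: "gbmjh", rotate left by 1
First 1 characters: "g"
Remaining characters: "bmjh"
Concatenate remaining + first: "bmjh" + "g" = "bmjhg"

bmjhg


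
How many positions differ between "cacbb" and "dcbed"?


Comparing "cacbb" and "dcbed" position by position:
  Position 0: 'c' vs 'd' => DIFFER
  Position 1: 'a' vs 'c' => DIFFER
  Position 2: 'c' vs 'b' => DIFFER
  Position 3: 'b' vs 'e' => DIFFER
  Position 4: 'b' vs 'd' => DIFFER
Positions that differ: 5

5


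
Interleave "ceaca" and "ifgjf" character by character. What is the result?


Interleaving "ceaca" and "ifgjf":
  Position 0: 'c' from first, 'i' from second => "ci"
  Position 1: 'e' from first, 'f' from second => "ef"
  Position 2: 'a' from first, 'g' from second => "ag"
  Position 3: 'c' from first, 'j' from second => "cj"
  Position 4: 'a' from first, 'f' from second => "af"
Result: ciefagcjaf

ciefagcjaf


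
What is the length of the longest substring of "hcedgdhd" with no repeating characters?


Input: "hcedgdhd"
Sliding window (track last position of each char):
  Position 0 ('h'): window [0,0] length 1 -- new best
  Position 1 ('c'): window [0,1] length 2 -- new best
  Position 2 ('e'): window [0,2] length 3 -- new best
  Position 3 ('d'): window [0,3] length 4 -- new best
  Position 4 ('g'): window [0,4] length 5 -- new best
  Position 5 ('d'): repeat (last at 3), move window start to 4
  Position 5 ('d'): window [4,5] length 2
  Position 6 ('h'): window [4,6] length 3
  Position 7 ('d'): repeat (last at 5), move window start to 6
  Position 7 ('d'): window [6,7] length 2
Longest substring with no repeats: "hcedg" with length 5

5


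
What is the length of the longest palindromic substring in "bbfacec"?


Input: "bbfacec"
Checking substrings for palindromes:
  [4:7] "cec" (len 3) => palindrome
  [0:2] "bb" (len 2) => palindrome
Longest palindromic substring: "cec" with length 3

3


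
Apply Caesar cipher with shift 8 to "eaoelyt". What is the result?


Caesar cipher: shift "eaoelyt" by 8
  'e' (pos 4) + 8 = pos 12 = 'm'
  'a' (pos 0) + 8 = pos 8 = 'i'
  'o' (pos 14) + 8 = pos 22 = 'w'
  'e' (pos 4) + 8 = pos 12 = 'm'
  'l' (pos 11) + 8 = pos 19 = 't'
  'y' (pos 24) + 8 = pos 6 = 'g'
  't' (pos 19) + 8 = pos 1 = 'b'
Result: miwmtgb

miwmtgb


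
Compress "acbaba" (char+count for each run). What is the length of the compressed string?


Input: acbaba
Runs:
  'a' x 1 => "a1"
  'c' x 1 => "c1"
  'b' x 1 => "b1"
  'a' x 1 => "a1"
  'b' x 1 => "b1"
  'a' x 1 => "a1"
Compressed: "a1c1b1a1b1a1"
Compressed length: 12

12


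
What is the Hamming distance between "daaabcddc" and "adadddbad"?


Comparing "daaabcddc" and "adadddbad" position by position:
  Position 0: 'd' vs 'a' => differ
  Position 1: 'a' vs 'd' => differ
  Position 2: 'a' vs 'a' => same
  Position 3: 'a' vs 'd' => differ
  Position 4: 'b' vs 'd' => differ
  Position 5: 'c' vs 'd' => differ
  Position 6: 'd' vs 'b' => differ
  Position 7: 'd' vs 'a' => differ
  Position 8: 'c' vs 'd' => differ
Total differences (Hamming distance): 8

8


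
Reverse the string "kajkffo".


Input: kajkffo
Reading characters right to left:
  Position 6: 'o'
  Position 5: 'f'
  Position 4: 'f'
  Position 3: 'k'
  Position 2: 'j'
  Position 1: 'a'
  Position 0: 'k'
Reversed: offkjak

offkjak


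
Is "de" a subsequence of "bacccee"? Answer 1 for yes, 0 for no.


Check if "de" is a subsequence of "bacccee"
Greedy scan:
  Position 0 ('b'): no match needed
  Position 1 ('a'): no match needed
  Position 2 ('c'): no match needed
  Position 3 ('c'): no match needed
  Position 4 ('c'): no match needed
  Position 5 ('e'): no match needed
  Position 6 ('e'): no match needed
Only matched 0/2 characters => not a subsequence

0


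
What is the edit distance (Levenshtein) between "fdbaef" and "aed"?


Computing edit distance: "fdbaef" -> "aed"
DP table:
           a    e    d
      0    1    2    3
  f   1    1    2    3
  d   2    2    2    2
  b   3    3    3    3
  a   4    3    4    4
  e   5    4    3    4
  f   6    5    4    4
Edit distance = dp[6][3] = 4

4


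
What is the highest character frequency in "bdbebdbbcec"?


Input: bdbebdbbcec
Character counts:
  'b': 5
  'c': 2
  'd': 2
  'e': 2
Maximum frequency: 5

5


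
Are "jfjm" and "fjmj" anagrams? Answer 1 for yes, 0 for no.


Strings: "jfjm", "fjmj"
Sorted first:  fjjm
Sorted second: fjjm
Sorted forms match => anagrams

1


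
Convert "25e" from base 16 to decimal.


Input: "25e" in base 16
Positional expansion:
  Digit '2' (value 2) x 16^2 = 512
  Digit '5' (value 5) x 16^1 = 80
  Digit 'e' (value 14) x 16^0 = 14
Sum = 606

606


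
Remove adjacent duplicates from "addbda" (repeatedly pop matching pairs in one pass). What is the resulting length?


Input: addbda
Stack-based adjacent duplicate removal:
  Read 'a': push. Stack: a
  Read 'd': push. Stack: ad
  Read 'd': matches stack top 'd' => pop. Stack: a
  Read 'b': push. Stack: ab
  Read 'd': push. Stack: abd
  Read 'a': push. Stack: abda
Final stack: "abda" (length 4)

4


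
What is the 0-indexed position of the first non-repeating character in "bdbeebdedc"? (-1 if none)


Input: bdbeebdedc
Character frequencies:
  'b': 3
  'c': 1
  'd': 3
  'e': 3
Scanning left to right for freq == 1:
  Position 0 ('b'): freq=3, skip
  Position 1 ('d'): freq=3, skip
  Position 2 ('b'): freq=3, skip
  Position 3 ('e'): freq=3, skip
  Position 4 ('e'): freq=3, skip
  Position 5 ('b'): freq=3, skip
  Position 6 ('d'): freq=3, skip
  Position 7 ('e'): freq=3, skip
  Position 8 ('d'): freq=3, skip
  Position 9 ('c'): unique! => answer = 9

9


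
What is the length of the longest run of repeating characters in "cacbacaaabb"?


Input: "cacbacaaabb"
Scanning for longest run:
  Position 1 ('a'): new char, reset run to 1
  Position 2 ('c'): new char, reset run to 1
  Position 3 ('b'): new char, reset run to 1
  Position 4 ('a'): new char, reset run to 1
  Position 5 ('c'): new char, reset run to 1
  Position 6 ('a'): new char, reset run to 1
  Position 7 ('a'): continues run of 'a', length=2
  Position 8 ('a'): continues run of 'a', length=3
  Position 9 ('b'): new char, reset run to 1
  Position 10 ('b'): continues run of 'b', length=2
Longest run: 'a' with length 3

3


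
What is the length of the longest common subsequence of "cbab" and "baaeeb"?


LCS of "cbab" and "baaeeb"
DP table:
           b    a    a    e    e    b
      0    0    0    0    0    0    0
  c   0    0    0    0    0    0    0
  b   0    1    1    1    1    1    1
  a   0    1    2    2    2    2    2
  b   0    1    2    2    2    2    3
LCS length = dp[4][6] = 3

3


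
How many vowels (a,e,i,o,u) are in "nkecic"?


Input: nkecic
Checking each character:
  'n' at position 0: consonant
  'k' at position 1: consonant
  'e' at position 2: vowel (running total: 1)
  'c' at position 3: consonant
  'i' at position 4: vowel (running total: 2)
  'c' at position 5: consonant
Total vowels: 2

2


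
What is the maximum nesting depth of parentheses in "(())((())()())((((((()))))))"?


Input: "(())((())()())((((((()))))))"
Tracking depth:
  Position 0 '(': depth becomes 1
  Position 1 '(': depth becomes 2
  Position 2 ')': depth becomes 1
  Position 3 ')': depth becomes 0
  Position 4 '(': depth becomes 1
  Position 5 '(': depth becomes 2
  Position 6 '(': depth becomes 3
  Position 7 ')': depth becomes 2
  Position 8 ')': depth becomes 1
  Position 9 '(': depth becomes 2
  Position 10 ')': depth becomes 1
  Position 11 '(': depth becomes 2
  Position 12 ')': depth becomes 1
  Position 13 ')': depth becomes 0
  Position 14 '(': depth becomes 1
  Position 15 '(': depth becomes 2
  Position 16 '(': depth becomes 3
  Position 17 '(': depth becomes 4
  Position 18 '(': depth becomes 5
  Position 19 '(': depth becomes 6
  Position 20 '(': depth becomes 7
  Position 21 ')': depth becomes 6
  Position 22 ')': depth becomes 5
  Position 23 ')': depth becomes 4
  Position 24 ')': depth becomes 3
  Position 25 ')': depth becomes 2
  Position 26 ')': depth becomes 1
  Position 27 ')': depth becomes 0
Maximum depth reached: 7

7


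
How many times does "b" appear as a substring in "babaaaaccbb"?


Searching for "b" in "babaaaaccbb"
Scanning each position:
  Position 0: "b" => MATCH
  Position 1: "a" => no
  Position 2: "b" => MATCH
  Position 3: "a" => no
  Position 4: "a" => no
  Position 5: "a" => no
  Position 6: "a" => no
  Position 7: "c" => no
  Position 8: "c" => no
  Position 9: "b" => MATCH
  Position 10: "b" => MATCH
Total occurrences: 4

4


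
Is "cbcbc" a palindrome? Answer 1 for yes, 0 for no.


Input: cbcbc
Reversed: cbcbc
  Compare pos 0 ('c') with pos 4 ('c'): match
  Compare pos 1 ('b') with pos 3 ('b'): match
Result: palindrome

1


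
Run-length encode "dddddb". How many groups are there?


Input: dddddb
Scanning for consecutive runs:
  Group 1: 'd' x 5 (positions 0-4)
  Group 2: 'b' x 1 (positions 5-5)
Total groups: 2

2


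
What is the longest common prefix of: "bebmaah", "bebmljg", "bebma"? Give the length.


Words: bebmaah, bebmljg, bebma
  Position 0: all 'b' => match
  Position 1: all 'e' => match
  Position 2: all 'b' => match
  Position 3: all 'm' => match
  Position 4: ('a', 'l', 'a') => mismatch, stop
LCP = "bebm" (length 4)

4


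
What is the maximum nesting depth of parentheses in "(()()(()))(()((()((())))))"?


Input: "(()()(()))(()((()((())))))"
Tracking depth:
  Position 0 '(': depth becomes 1
  Position 1 '(': depth becomes 2
  Position 2 ')': depth becomes 1
  Position 3 '(': depth becomes 2
  Position 4 ')': depth becomes 1
  Position 5 '(': depth becomes 2
  Position 6 '(': depth becomes 3
  Position 7 ')': depth becomes 2
  Position 8 ')': depth becomes 1
  Position 9 ')': depth becomes 0
  Position 10 '(': depth becomes 1
  Position 11 '(': depth becomes 2
  Position 12 ')': depth becomes 1
  Position 13 '(': depth becomes 2
  Position 14 '(': depth becomes 3
  Position 15 '(': depth becomes 4
  Position 16 ')': depth becomes 3
  Position 17 '(': depth becomes 4
  Position 18 '(': depth becomes 5
  Position 19 '(': depth becomes 6
  Position 20 ')': depth becomes 5
  Position 21 ')': depth becomes 4
  Position 22 ')': depth becomes 3
  Position 23 ')': depth becomes 2
  Position 24 ')': depth becomes 1
  Position 25 ')': depth becomes 0
Maximum depth reached: 6

6


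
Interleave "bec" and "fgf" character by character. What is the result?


Interleaving "bec" and "fgf":
  Position 0: 'b' from first, 'f' from second => "bf"
  Position 1: 'e' from first, 'g' from second => "eg"
  Position 2: 'c' from first, 'f' from second => "cf"
Result: bfegcf

bfegcf


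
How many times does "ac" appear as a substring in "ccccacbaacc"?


Searching for "ac" in "ccccacbaacc"
Scanning each position:
  Position 0: "cc" => no
  Position 1: "cc" => no
  Position 2: "cc" => no
  Position 3: "ca" => no
  Position 4: "ac" => MATCH
  Position 5: "cb" => no
  Position 6: "ba" => no
  Position 7: "aa" => no
  Position 8: "ac" => MATCH
  Position 9: "cc" => no
Total occurrences: 2

2


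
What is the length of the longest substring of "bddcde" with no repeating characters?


Input: "bddcde"
Sliding window (track last position of each char):
  Position 0 ('b'): window [0,0] length 1 -- new best
  Position 1 ('d'): window [0,1] length 2 -- new best
  Position 2 ('d'): repeat (last at 1), move window start to 2
  Position 2 ('d'): window [2,2] length 1
  Position 3 ('c'): window [2,3] length 2
  Position 4 ('d'): repeat (last at 2), move window start to 3
  Position 4 ('d'): window [3,4] length 2
  Position 5 ('e'): window [3,5] length 3 -- new best
Longest substring with no repeats: "cde" with length 3

3


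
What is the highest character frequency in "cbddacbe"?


Input: cbddacbe
Character counts:
  'a': 1
  'b': 2
  'c': 2
  'd': 2
  'e': 1
Maximum frequency: 2

2


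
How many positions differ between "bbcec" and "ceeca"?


Comparing "bbcec" and "ceeca" position by position:
  Position 0: 'b' vs 'c' => DIFFER
  Position 1: 'b' vs 'e' => DIFFER
  Position 2: 'c' vs 'e' => DIFFER
  Position 3: 'e' vs 'c' => DIFFER
  Position 4: 'c' vs 'a' => DIFFER
Positions that differ: 5

5


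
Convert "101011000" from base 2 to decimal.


Input: "101011000" in base 2
Positional expansion:
  Digit '1' (value 1) x 2^8 = 256
  Digit '0' (value 0) x 2^7 = 0
  Digit '1' (value 1) x 2^6 = 64
  Digit '0' (value 0) x 2^5 = 0
  Digit '1' (value 1) x 2^4 = 16
  Digit '1' (value 1) x 2^3 = 8
  Digit '0' (value 0) x 2^2 = 0
  Digit '0' (value 0) x 2^1 = 0
  Digit '0' (value 0) x 2^0 = 0
Sum = 344

344


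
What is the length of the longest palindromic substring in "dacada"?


Input: "dacada"
Checking substrings for palindromes:
  [0:5] "dacad" (len 5) => palindrome
  [1:4] "aca" (len 3) => palindrome
  [3:6] "ada" (len 3) => palindrome
Longest palindromic substring: "dacad" with length 5

5


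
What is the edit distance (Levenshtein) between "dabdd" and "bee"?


Computing edit distance: "dabdd" -> "bee"
DP table:
           b    e    e
      0    1    2    3
  d   1    1    2    3
  a   2    2    2    3
  b   3    2    3    3
  d   4    3    3    4
  d   5    4    4    4
Edit distance = dp[5][3] = 4

4


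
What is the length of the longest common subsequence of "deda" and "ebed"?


LCS of "deda" and "ebed"
DP table:
           e    b    e    d
      0    0    0    0    0
  d   0    0    0    0    1
  e   0    1    1    1    1
  d   0    1    1    1    2
  a   0    1    1    1    2
LCS length = dp[4][4] = 2

2


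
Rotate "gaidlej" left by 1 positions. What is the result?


Input: "gaidlej", rotate left by 1
First 1 characters: "g"
Remaining characters: "aidlej"
Concatenate remaining + first: "aidlej" + "g" = "aidlejg"

aidlejg


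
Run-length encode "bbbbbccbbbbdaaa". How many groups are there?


Input: bbbbbccbbbbdaaa
Scanning for consecutive runs:
  Group 1: 'b' x 5 (positions 0-4)
  Group 2: 'c' x 2 (positions 5-6)
  Group 3: 'b' x 4 (positions 7-10)
  Group 4: 'd' x 1 (positions 11-11)
  Group 5: 'a' x 3 (positions 12-14)
Total groups: 5

5


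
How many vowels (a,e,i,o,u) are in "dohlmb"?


Input: dohlmb
Checking each character:
  'd' at position 0: consonant
  'o' at position 1: vowel (running total: 1)
  'h' at position 2: consonant
  'l' at position 3: consonant
  'm' at position 4: consonant
  'b' at position 5: consonant
Total vowels: 1

1


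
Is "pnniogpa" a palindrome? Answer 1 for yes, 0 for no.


Input: pnniogpa
Reversed: apgoinnp
  Compare pos 0 ('p') with pos 7 ('a'): MISMATCH
  Compare pos 1 ('n') with pos 6 ('p'): MISMATCH
  Compare pos 2 ('n') with pos 5 ('g'): MISMATCH
  Compare pos 3 ('i') with pos 4 ('o'): MISMATCH
Result: not a palindrome

0


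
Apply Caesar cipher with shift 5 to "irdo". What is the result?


Caesar cipher: shift "irdo" by 5
  'i' (pos 8) + 5 = pos 13 = 'n'
  'r' (pos 17) + 5 = pos 22 = 'w'
  'd' (pos 3) + 5 = pos 8 = 'i'
  'o' (pos 14) + 5 = pos 19 = 't'
Result: nwit

nwit


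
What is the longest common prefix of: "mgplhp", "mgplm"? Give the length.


Words: mgplhp, mgplm
  Position 0: all 'm' => match
  Position 1: all 'g' => match
  Position 2: all 'p' => match
  Position 3: all 'l' => match
  Position 4: ('h', 'm') => mismatch, stop
LCP = "mgpl" (length 4)

4


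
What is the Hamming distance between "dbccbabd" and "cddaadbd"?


Comparing "dbccbabd" and "cddaadbd" position by position:
  Position 0: 'd' vs 'c' => differ
  Position 1: 'b' vs 'd' => differ
  Position 2: 'c' vs 'd' => differ
  Position 3: 'c' vs 'a' => differ
  Position 4: 'b' vs 'a' => differ
  Position 5: 'a' vs 'd' => differ
  Position 6: 'b' vs 'b' => same
  Position 7: 'd' vs 'd' => same
Total differences (Hamming distance): 6

6


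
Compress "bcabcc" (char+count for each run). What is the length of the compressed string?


Input: bcabcc
Runs:
  'b' x 1 => "b1"
  'c' x 1 => "c1"
  'a' x 1 => "a1"
  'b' x 1 => "b1"
  'c' x 2 => "c2"
Compressed: "b1c1a1b1c2"
Compressed length: 10

10


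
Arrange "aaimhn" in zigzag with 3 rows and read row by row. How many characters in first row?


Zigzag "aaimhn" into 3 rows:
Placing characters:
  'a' => row 0
  'a' => row 1
  'i' => row 2
  'm' => row 1
  'h' => row 0
  'n' => row 1
Rows:
  Row 0: "ah"
  Row 1: "amn"
  Row 2: "i"
First row length: 2

2


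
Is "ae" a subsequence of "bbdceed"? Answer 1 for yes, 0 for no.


Check if "ae" is a subsequence of "bbdceed"
Greedy scan:
  Position 0 ('b'): no match needed
  Position 1 ('b'): no match needed
  Position 2 ('d'): no match needed
  Position 3 ('c'): no match needed
  Position 4 ('e'): no match needed
  Position 5 ('e'): no match needed
  Position 6 ('d'): no match needed
Only matched 0/2 characters => not a subsequence

0


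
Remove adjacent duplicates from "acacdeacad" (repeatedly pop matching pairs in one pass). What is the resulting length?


Input: acacdeacad
Stack-based adjacent duplicate removal:
  Read 'a': push. Stack: a
  Read 'c': push. Stack: ac
  Read 'a': push. Stack: aca
  Read 'c': push. Stack: acac
  Read 'd': push. Stack: acacd
  Read 'e': push. Stack: acacde
  Read 'a': push. Stack: acacdea
  Read 'c': push. Stack: acacdeac
  Read 'a': push. Stack: acacdeaca
  Read 'd': push. Stack: acacdeacad
Final stack: "acacdeacad" (length 10)

10


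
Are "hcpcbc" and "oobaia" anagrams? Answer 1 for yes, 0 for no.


Strings: "hcpcbc", "oobaia"
Sorted first:  bccchp
Sorted second: aabioo
Differ at position 0: 'b' vs 'a' => not anagrams

0


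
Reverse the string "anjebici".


Input: anjebici
Reading characters right to left:
  Position 7: 'i'
  Position 6: 'c'
  Position 5: 'i'
  Position 4: 'b'
  Position 3: 'e'
  Position 2: 'j'
  Position 1: 'n'
  Position 0: 'a'
Reversed: icibejna

icibejna


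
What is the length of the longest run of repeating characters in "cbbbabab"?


Input: "cbbbabab"
Scanning for longest run:
  Position 1 ('b'): new char, reset run to 1
  Position 2 ('b'): continues run of 'b', length=2
  Position 3 ('b'): continues run of 'b', length=3
  Position 4 ('a'): new char, reset run to 1
  Position 5 ('b'): new char, reset run to 1
  Position 6 ('a'): new char, reset run to 1
  Position 7 ('b'): new char, reset run to 1
Longest run: 'b' with length 3

3
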